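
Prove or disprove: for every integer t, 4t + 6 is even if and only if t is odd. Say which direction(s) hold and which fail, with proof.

(⇒) This fails: take t = 2. Then 4t + 6 = 14, which is even, yet t = 2 is even, not odd.

(⇐) Suppose t is odd. Since 4 is even, 4t is even for every t, so 4t + 6 has the same parity as 6, which is even. Hence 4t + 6 is even.

Only the reverse direction holds.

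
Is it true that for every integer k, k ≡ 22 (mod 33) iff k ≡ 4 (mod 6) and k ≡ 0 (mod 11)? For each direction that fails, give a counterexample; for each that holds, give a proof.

(→) This fails: k = 55 gives 55 ≡ 22 (mod 33) but 55 ≡ 1 (mod 6), so the conjunction on the right does not hold.

(←) Conversely, if k ≡ 4 (mod 6) and k ≡ 0 (mod 11), then by the Chinese remainder theorem k ≡ 22 (mod 66). Since 22 ≡ 22 (mod 33) and 33 ∣ 66, we get k ≡ 22 (mod 33).

Only the reverse direction holds.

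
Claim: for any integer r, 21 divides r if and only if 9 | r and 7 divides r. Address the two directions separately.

[⇒] This fails: take r = 21. Certainly 21 ∣ 21, but 9 ∤ 21.

[⇐] Suppose 9 ∣ r and 7 ∣ r. Any common multiple of 9 and 7 is a multiple of their lcm; here gcd(9, 7) = 1, so lcm(9, 7) = 9·7 = 63, so 63 ∣ r. Since 21 ∣ 63, it follows that 21 ∣ r.

(⇒) fails; (⇐) holds.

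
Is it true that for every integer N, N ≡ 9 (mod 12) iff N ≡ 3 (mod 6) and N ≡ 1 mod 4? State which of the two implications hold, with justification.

Both implications hold.

[⇒] Suppose N ≡ 9 (mod 12); write N = 12j + 9. Since 6 ∣ 12, reducing mod 6 gives N ≡ 9 ≡ 3 (mod 6); since 4 ∣ 12, reducing mod 4 gives N ≡ 9 ≡ 1 (mod 4).

[⇐] Conversely, if N ≡ 3 (mod 6) and N ≡ 1 (mod 4), then by the Chinese remainder theorem N ≡ 9 (mod 12). This is exactly N ≡ 9 (mod 12).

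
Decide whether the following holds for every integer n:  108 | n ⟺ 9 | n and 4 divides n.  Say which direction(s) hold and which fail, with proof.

(⇒) If 108 ∣ n, write n = 108q. Since 108 = 12·9, n = 9·(12q), so 9 ∣ n; and since 108 = 27·4, n = 4·(27q), so 4 ∣ n.

(⇐) This fails: take n = 36. Both 9 ∣ 36 and 4 ∣ 36, yet 36 is not a multiple of 108 (since 36 = 0·108 + 36), so 108 ∤ 36.

Not equivalent: only (⇒) holds.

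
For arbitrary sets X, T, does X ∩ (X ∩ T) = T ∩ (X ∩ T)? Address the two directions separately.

The two sets are equal.

(⊆) Let x ∈ X ∩ (X ∩ T). Then x ∈ X ∩ T, from which x ∈ T ∩ (X ∩ T).

(⊇) Let x ∈ T ∩ (X ∩ T). Then x ∈ X ∩ T, from which x ∈ X ∩ (X ∩ T).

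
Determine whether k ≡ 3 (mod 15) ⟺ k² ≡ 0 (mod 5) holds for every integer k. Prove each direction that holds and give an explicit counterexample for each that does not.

(⟹) This fails: take k = 3. Then 3 ≡ 3 (mod 15), but 3² = 9 ≡ 4 (mod 5), not 0.

(⟸) This fails: take k = 0. Then 0² = 0 ≡ 0 (mod 5), yet 0 ≡ 0 (mod 15), not 3.

Neither implication holds.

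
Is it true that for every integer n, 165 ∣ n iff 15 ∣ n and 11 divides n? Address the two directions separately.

Both directions hold; the statement is true.

Converse. Suppose 15 ∣ n and 11 ∣ n. Any common multiple of 15 and 11 is a multiple of their lcm; here gcd(15, 11) = 1, so lcm(15, 11) = 15·11 = 165, so 165 ∣ n.

Forward direction. If 165 ∣ n, write n = 165q. Since 165 = 11·15, n = 15·(11q), so 15 ∣ n; and since 165 = 15·11, n = 11·(15q), so 11 ∣ n.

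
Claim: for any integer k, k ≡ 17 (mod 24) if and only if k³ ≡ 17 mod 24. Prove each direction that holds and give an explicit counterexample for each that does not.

Both directions hold; the statement is true.

[⇒] Suppose k ≡ 17 (mod 24). Write k = 24j + 17. Then (24j + 17)³ = 13824j³ + 29376j² + 20808j + 4913 = 24(576j³ + 1224j² + 867j + 204) + 17, so k³ ≡ 17 (mod 24).

[⇐] Conversely, suppose k³ ≡ 17 (mod 24). The only residue r in {0, …, 23} with r³ ≡ 17 (mod 24) is r = 17, so k ≡ 17 (mod 24).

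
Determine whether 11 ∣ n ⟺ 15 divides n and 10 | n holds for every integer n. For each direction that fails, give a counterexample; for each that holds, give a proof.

Neither implication holds.

(⇒) This fails: take n = 11. Certainly 11 ∣ 11, but 15 ∤ 11.

(⇐) This fails: take n = 30. Both 15 ∣ 30 and 10 ∣ 30, yet 30 is not a multiple of 11 (since 30 = 2·11 + 8), so 11 ∤ 30.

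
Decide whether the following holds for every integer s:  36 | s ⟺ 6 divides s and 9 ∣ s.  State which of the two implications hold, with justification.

(⇐) This fails: take s = 18. Both 6 ∣ 18 and 9 ∣ 18, yet 18 is not a multiple of 36 (since 18 = 0·36 + 18), so 36 ∤ 18.

(⇒) If 36 ∣ s, write s = 36q. Since 36 = 6·6, s = 6·(6q), so 6 ∣ s; and since 36 = 4·9, s = 9·(4q), so 9 ∣ s.

(⇒) holds; (⇐) fails.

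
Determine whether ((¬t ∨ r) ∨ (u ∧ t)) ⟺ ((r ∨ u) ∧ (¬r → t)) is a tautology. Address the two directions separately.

Not equivalent: only (⇐) holds.

[⇒] This fails. Under r = F, u = F, t = F, the left side is true but the right side is false.

[⇐] Assume the antecedent. If r is true, (¬t ∨ r) ∨ (u ∧ t) reduces to true regardless of the other variables. If r is false, the antecedent forces (r = F, u = T, t = T), and (¬t ∨ r) ∨ (u ∧ t) holds there. Either way (¬t ∨ r) ∨ (u ∧ t) holds.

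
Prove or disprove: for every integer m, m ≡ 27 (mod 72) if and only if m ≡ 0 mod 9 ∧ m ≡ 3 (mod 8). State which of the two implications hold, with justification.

Both implications hold.

[⇐] If m ≡ 0 (mod 9) and m ≡ 3 (mod 8), then by the Chinese remainder theorem m ≡ 27 (mod 72). This is exactly m ≡ 27 (mod 72).

[⇒] Suppose m ≡ 27 (mod 72); write m = 72j + 27. Since 9 ∣ 72, reducing mod 9 gives m ≡ 27 ≡ 0 (mod 9); since 8 ∣ 72, reducing mod 8 gives m ≡ 27 ≡ 3 (mod 8).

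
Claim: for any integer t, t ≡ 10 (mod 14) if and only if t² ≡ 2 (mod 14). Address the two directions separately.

Only the forward direction holds.

(⇒) Suppose t ≡ 10 (mod 14). Write t = 14j + 10. Then (14j + 10)² = 196j² + 280j + 100 = 14(14j² + 20j + 7) + 2, so t² ≡ 2 (mod 14).

(⇐) This fails: take t = 4. Then 4² = 16 ≡ 2 (mod 14), yet 4 ≡ 4 (mod 14), not 10.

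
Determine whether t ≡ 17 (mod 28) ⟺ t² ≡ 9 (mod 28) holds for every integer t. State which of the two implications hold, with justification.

(⇒) holds; (⇐) fails.

(⟸) This fails: take t = 3. Then 3² = 9 ≡ 9 (mod 28), yet 3 ≡ 3 (mod 28), not 17.

(⟹) Suppose t ≡ 17 (mod 28). Write t = 28j + 17. Then (28j + 17)² = 784j² + 952j + 289 = 28(28j² + 34j + 10) + 9, so t² ≡ 9 (mod 28).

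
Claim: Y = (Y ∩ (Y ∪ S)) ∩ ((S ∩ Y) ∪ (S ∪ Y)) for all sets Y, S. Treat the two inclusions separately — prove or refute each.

Both inclusions hold; the sets are equal.

(⟹) Let x ∈ Y. Then either x ∈ Y and x ∉ S; or x ∈ Y ∩ S. In each case x ∈ (Y ∩ (Y ∪ S)) ∩ ((S ∩ Y) ∪ (S ∪ Y)), so Y ⊆ (Y ∩ (Y ∪ S)) ∩ ((S ∩ Y) ∪ (S ∪ Y)).

(⟸) Let x ∈ (Y ∩ (Y ∪ S)) ∩ ((S ∩ Y) ∪ (S ∪ Y)). Then either x ∈ Y and x ∉ S; or x ∈ Y ∩ S. In each case x ∈ Y, so (Y ∩ (Y ∪ S)) ∩ ((S ∩ Y) ∪ (S ∪ Y)) ⊆ Y.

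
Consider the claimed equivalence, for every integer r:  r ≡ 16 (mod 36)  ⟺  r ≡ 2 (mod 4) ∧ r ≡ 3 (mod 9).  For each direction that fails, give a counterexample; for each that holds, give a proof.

Neither implication holds.

(→) This fails: r = 16 gives 16 ≡ 16 (mod 36) but 16 ≡ 0 (mod 4), so the conjunction on the right does not hold.

(←) This fails: r = 30 satisfies both congruences on the right (30 ≡ 2 mod 4 and 30 ≡ 3 mod 9) yet 30 ≡ 30 (mod 36), not 16.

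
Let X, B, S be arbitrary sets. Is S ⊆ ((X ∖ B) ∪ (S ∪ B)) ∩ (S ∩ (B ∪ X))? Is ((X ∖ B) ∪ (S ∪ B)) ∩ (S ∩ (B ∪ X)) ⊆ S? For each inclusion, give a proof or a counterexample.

(⊆) This inclusion fails. Take X = ∅, B = ∅, S = {1}; then 1 ∈ S but 1 ∉ ((X ∖ B) ∪ (S ∪ B)) ∩ (S ∩ (B ∪ X)).

(⊇) Let x ∈ ((X ∖ B) ∪ (S ∪ B)) ∩ (S ∩ (B ∪ X)). Then either x ∈ X ∩ S and x ∉ B; or x ∈ B ∩ S and x ∉ X; or x ∈ X ∩ B ∩ S. In each case x ∈ S, so ((X ∖ B) ∪ (S ∪ B)) ∩ (S ∩ (B ∪ X)) ⊆ S.

The sets are not equal: only the reverse inclusion holds.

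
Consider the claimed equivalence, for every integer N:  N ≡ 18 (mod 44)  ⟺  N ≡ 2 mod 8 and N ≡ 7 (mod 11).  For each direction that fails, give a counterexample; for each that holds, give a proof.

(→) This fails: N = 62 gives 62 ≡ 18 (mod 44) but 62 ≡ 6 (mod 8), so the conjunction on the right does not hold.

(←) Conversely, if N ≡ 2 (mod 8) and N ≡ 7 (mod 11), then by the Chinese remainder theorem N ≡ 18 (mod 88). Since 18 ≡ 18 (mod 44) and 44 ∣ 88, we get N ≡ 18 (mod 44).

Only the reverse direction holds.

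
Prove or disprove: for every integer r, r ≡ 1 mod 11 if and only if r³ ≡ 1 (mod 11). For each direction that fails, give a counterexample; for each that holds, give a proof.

(⟹) Suppose r ≡ 1 mod 11. Write r = 11j + 1. Then (11j + 1)³ = 1331j³ + 363j² + 33j + 1 = 11(121j³ + 33j² + 3j) + 1, so r³ ≡ 1 (mod 11).

(⟸) For the converse, argue contrapositively. If r ≢ 1 (mod 11), then r is congruent to one of 0, 2, 3, 4, 5, 6, 7, 8, 9, 10 modulo 11, and these give r³ ≡ 0, 8, 5, 9, 4, 7, 2, 6, 3, 10 respectively — never 1.

Both directions hold; the statement is true.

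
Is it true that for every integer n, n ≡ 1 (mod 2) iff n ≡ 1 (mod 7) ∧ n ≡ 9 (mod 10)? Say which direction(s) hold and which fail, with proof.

Only the converse holds.

(→) This fails: n = 1 gives 1 ≡ 1 (mod 2) but 1 ≡ 1 (mod 10), so the conjunction on the right does not hold.

(←) Conversely, if n ≡ 1 (mod 7) and n ≡ 9 (mod 10), then by the Chinese remainder theorem n ≡ 29 (mod 70). Since 29 ≡ 1 (mod 2) and 2 ∣ 70, we get n ≡ 1 (mod 2).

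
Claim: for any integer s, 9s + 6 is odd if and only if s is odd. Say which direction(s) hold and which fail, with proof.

(→) Suppose 9s + 6 is odd. Since 9 is odd, 9s and s have the same parity, so 9s + 6 ≡ s + 6 (mod 2). As 6 is even, 9s + 6 is odd exactly when s is odd. Thus s is odd.

(←) Conversely, suppose s is odd; write s = 2j + 1. Then 9s + 6 = 9·(2j + 1) + 6 = 2·9j + 15, which is odd.

Both directions hold; the statement is true.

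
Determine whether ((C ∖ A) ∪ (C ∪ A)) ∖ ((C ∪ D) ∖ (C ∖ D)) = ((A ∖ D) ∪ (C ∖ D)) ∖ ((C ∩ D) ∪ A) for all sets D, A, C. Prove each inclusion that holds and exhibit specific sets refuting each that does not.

(⟹) This inclusion fails. Take D = ∅, A = {1}, C = ∅; then 1 ∈ ((C ∖ A) ∪ (C ∪ A)) ∖ ((C ∪ D) ∖ (C ∖ D)) but 1 ∉ ((A ∖ D) ∪ (C ∖ D)) ∖ ((C ∩ D) ∪ A).

(⟸) Let x ∈ ((A ∖ D) ∪ (C ∖ D)) ∖ ((C ∩ D) ∪ A). Then x ∈ C and x ∉ D, A, from which x ∈ ((C ∖ A) ∪ (C ∪ A)) ∖ ((C ∪ D) ∖ (C ∖ D)).

(⊆) fails; (⊇) holds.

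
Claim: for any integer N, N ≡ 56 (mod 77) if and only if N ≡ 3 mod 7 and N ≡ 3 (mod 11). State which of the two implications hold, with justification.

Neither direction holds.

(→) This fails: N = 56 gives 56 ≡ 56 (mod 77) but 56 ≡ 0 (mod 7), so the conjunction on the right does not hold.

(←) This fails: N = 3 satisfies both congruences on the right (3 ≡ 3 mod 7 and 3 ≡ 3 mod 11) yet 3 ≡ 3 (mod 77), not 56.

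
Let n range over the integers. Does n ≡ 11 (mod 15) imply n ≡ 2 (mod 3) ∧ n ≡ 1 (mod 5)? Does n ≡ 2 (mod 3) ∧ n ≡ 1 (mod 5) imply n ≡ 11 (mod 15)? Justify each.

[⇐] If n ≡ 2 (mod 3) and n ≡ 1 (mod 5), then by the Chinese remainder theorem n ≡ 11 (mod 15). This is exactly n ≡ 11 (mod 15).

[⇒] Suppose n ≡ 11 (mod 15); write n = 15j + 11. Since 3 ∣ 15, reducing mod 3 gives n ≡ 11 ≡ 2 (mod 3); since 5 ∣ 15, reducing mod 5 gives n ≡ 11 ≡ 1 (mod 5).

Both directions hold.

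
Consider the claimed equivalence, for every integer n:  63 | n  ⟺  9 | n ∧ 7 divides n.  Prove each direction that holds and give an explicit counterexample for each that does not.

[⇒] If 63 ∣ n, write n = 63q. Since 63 = 7·9, n = 9·(7q), so 9 ∣ n; and since 63 = 9·7, n = 7·(9q), so 7 ∣ n.

[⇐] Suppose 9 ∣ n and 7 ∣ n. Any common multiple of 9 and 7 is a multiple of their lcm; here gcd(9, 7) = 1, so lcm(9, 7) = 9·7 = 63, so 63 ∣ n.

Both directions hold; the statement is true.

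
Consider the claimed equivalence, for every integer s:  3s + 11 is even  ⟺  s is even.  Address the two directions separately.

(⇒) This fails: s = 7 gives 3s + 11 = 32, which is even, but 7 is odd, not even.

(⇐) This also fails: s = 6 is even, but 3s + 11 = 29 is odd, not even.

Both directions fail.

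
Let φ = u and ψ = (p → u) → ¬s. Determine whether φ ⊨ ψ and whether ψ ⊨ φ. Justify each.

(⇒) fails and (⇐) fails.

(⇒) This fails. Under u = T, p = F, s = T, the left side is true but the right side is false.

(⇐) This fails. Under u = F, p = F, s = F, the left side is false but the right side is true.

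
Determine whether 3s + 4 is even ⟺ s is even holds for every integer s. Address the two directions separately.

Forward direction. Suppose 3s + 4 is even. Since 3 is odd, 3s and s have the same parity, so 3s + 4 ≡ s + 4 (mod 2). As 4 is even, 3s + 4 is even exactly when s is even. Thus s is even.

Converse. Suppose s is even; write s = 2j. Then 3s + 4 = 3·(2j) + 4 = 2·3j + 4, which is even.

Both directions hold.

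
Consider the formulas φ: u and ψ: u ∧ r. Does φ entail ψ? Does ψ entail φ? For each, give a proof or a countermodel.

(⇐) Assume the antecedent. If u is true, u reduces to true regardless of the other variables. If u is false, the antecedent cannot hold. Either way u holds.

(⇒) This fails. Under u = T, r = F, the left side is true but the right side is false.

Not equivalent: only (⇐) holds.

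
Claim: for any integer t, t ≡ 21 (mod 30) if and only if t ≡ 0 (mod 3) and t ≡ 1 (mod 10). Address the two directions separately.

Both directions hold; the statement is true.

[⇒] Suppose t ≡ 21 (mod 30); write t = 30j + 21. Since 3 ∣ 30, reducing mod 3 gives t ≡ 21 ≡ 0 (mod 3); since 10 ∣ 30, reducing mod 10 gives t ≡ 21 ≡ 1 (mod 10).

[⇐] Conversely, if t ≡ 0 (mod 3) and t ≡ 1 (mod 10), then by the Chinese remainder theorem t ≡ 21 (mod 30). This is exactly t ≡ 21 (mod 30).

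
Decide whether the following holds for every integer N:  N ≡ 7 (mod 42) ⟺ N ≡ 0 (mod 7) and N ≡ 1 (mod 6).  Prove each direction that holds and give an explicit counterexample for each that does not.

Converse. If N ≡ 0 (mod 7) and N ≡ 1 (mod 6), then by the Chinese remainder theorem N ≡ 7 (mod 42). This is exactly N ≡ 7 (mod 42).

Forward direction. Suppose N ≡ 7 (mod 42); write N = 42j + 7. Since 7 ∣ 42, reducing mod 7 gives N ≡ 7 ≡ 0 (mod 7); since 6 ∣ 42, reducing mod 6 gives N ≡ 7 ≡ 1 (mod 6).

Both directions hold.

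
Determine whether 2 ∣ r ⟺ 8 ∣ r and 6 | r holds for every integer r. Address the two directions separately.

The forward direction fails; the converse holds.

[⇒] This fails: take r = 2. Certainly 2 ∣ 2, but 8 ∤ 2.

[⇐] Suppose 8 ∣ r and 6 ∣ r. Any common multiple of 8 and 6 is a multiple of their lcm; here lcm(8, 6) = 8·6/gcd(8, 6) = 48/2 = 24, so 24 ∣ r. Since 2 ∣ 24, it follows that 2 ∣ r.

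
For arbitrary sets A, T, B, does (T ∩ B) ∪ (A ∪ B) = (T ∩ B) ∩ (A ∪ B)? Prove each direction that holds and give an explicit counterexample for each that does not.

Only the reverse inclusion holds.

(⊆) This inclusion fails. Take A = {1}, T = ∅, B = ∅; then 1 ∈ (T ∩ B) ∪ (A ∪ B) but 1 ∉ (T ∩ B) ∩ (A ∪ B).

(⊇) Let x ∈ (T ∩ B) ∩ (A ∪ B). Then either x ∈ T ∩ B and x ∉ A; or x ∈ A ∩ T ∩ B. In each case x ∈ (T ∩ B) ∪ (A ∪ B), so (T ∩ B) ∩ (A ∪ B) ⊆ (T ∩ B) ∪ (A ∪ B).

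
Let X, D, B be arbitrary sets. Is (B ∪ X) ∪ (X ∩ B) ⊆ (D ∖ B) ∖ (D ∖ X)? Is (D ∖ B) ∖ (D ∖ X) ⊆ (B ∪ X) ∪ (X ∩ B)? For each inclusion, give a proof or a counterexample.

Only the reverse inclusion holds.

Forward inclusion. This inclusion fails. Take X = {1}, D = ∅, B = ∅; then 1 ∈ (B ∪ X) ∪ (X ∩ B) but 1 ∉ (D ∖ B) ∖ (D ∖ X).

Reverse inclusion. Let x ∈ (D ∖ B) ∖ (D ∖ X). Then x ∈ X ∩ D and x ∉ B, from which x ∈ (B ∪ X) ∪ (X ∩ B).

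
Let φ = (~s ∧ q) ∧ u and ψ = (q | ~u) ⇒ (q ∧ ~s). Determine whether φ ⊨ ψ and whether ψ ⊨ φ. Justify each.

The forward direction holds; the converse fails.

Forward direction. Assume the antecedent. If s is true, the antecedent cannot hold. If s is false, the antecedent forces (s = F, u = T, q = T), and (q | ~u) ⇒ (q ∧ ~s) holds there. Either way (q | ~u) ⇒ (q ∧ ~s) holds.

Converse. This fails. Under s = F, u = T, q = F, the left side is false but the right side is true.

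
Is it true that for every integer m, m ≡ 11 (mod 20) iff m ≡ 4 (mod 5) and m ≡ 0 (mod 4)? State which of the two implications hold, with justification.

Both directions fail.

[⇒] This fails: m = 11 gives 11 ≡ 11 (mod 20) but 11 ≡ 1 (mod 5), so the conjunction on the right does not hold.

[⇐] This fails: m = 4 satisfies both congruences on the right (4 ≡ 4 mod 5 and 4 ≡ 0 mod 4) yet 4 ≡ 4 (mod 20), not 11.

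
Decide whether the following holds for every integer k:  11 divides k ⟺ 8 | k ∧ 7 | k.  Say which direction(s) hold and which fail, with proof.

Neither implication holds.

(→) This fails: take k = 11. Certainly 11 ∣ 11, but 8 ∤ 11.

(←) This fails: take k = 56. Both 8 ∣ 56 and 7 ∣ 56, yet 56 is not a multiple of 11 (since 56 = 5·11 + 1), so 11 ∤ 56.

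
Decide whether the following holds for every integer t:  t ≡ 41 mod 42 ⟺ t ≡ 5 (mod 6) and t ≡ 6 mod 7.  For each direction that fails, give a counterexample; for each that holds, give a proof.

The biconditional holds.

(⇐) If t ≡ 5 (mod 6) and t ≡ 6 (mod 7), then by the Chinese remainder theorem t ≡ 41 (mod 42). This is exactly t ≡ 41 (mod 42).

(⇒) Suppose t ≡ 41 (mod 42); write t = 42j + 41. Since 6 ∣ 42, reducing mod 6 gives t ≡ 41 ≡ 5 (mod 6); since 7 ∣ 42, reducing mod 7 gives t ≡ 41 ≡ 6 (mod 7).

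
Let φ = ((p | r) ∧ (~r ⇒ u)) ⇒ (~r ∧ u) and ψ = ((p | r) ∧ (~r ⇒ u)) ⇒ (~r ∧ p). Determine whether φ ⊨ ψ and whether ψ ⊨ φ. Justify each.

Both directions hold; the statement is true.

[⇒] Assume the antecedent. If r is true, the antecedent cannot hold. If r is false, the consequent reduces to true regardless of the other variables. Either way the consequent holds.

[⇐] Assume the antecedent. If r is true, the antecedent cannot hold. If r is false, the consequent reduces to true regardless of the other variables. Either way the consequent holds.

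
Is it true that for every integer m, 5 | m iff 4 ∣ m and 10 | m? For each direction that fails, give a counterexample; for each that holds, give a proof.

The forward direction fails; the converse holds.

(⟸) Suppose 4 ∣ m and 10 ∣ m. Any common multiple of 4 and 10 is a multiple of their lcm; here lcm(4, 10) = 4·10/gcd(4, 10) = 40/2 = 20, so 20 ∣ m. Since 5 ∣ 20, it follows that 5 ∣ m.

(⟹) This fails: take m = 5. Certainly 5 ∣ 5, but 4 ∤ 5.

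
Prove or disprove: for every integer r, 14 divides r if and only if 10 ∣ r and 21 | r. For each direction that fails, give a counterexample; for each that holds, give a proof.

Forward direction. This fails: take r = 14. Certainly 14 ∣ 14, but 10 ∤ 14.

Converse. Suppose 10 ∣ r and 21 ∣ r. Any common multiple of 10 and 21 is a multiple of their lcm; here gcd(10, 21) = 1, so lcm(10, 21) = 10·21 = 210, so 210 ∣ r. Since 14 ∣ 210, it follows that 14 ∣ r.

(⇒) fails; (⇐) holds.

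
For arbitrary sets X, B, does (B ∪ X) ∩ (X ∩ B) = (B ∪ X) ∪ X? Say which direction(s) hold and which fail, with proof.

(⟹) Let x ∈ (B ∪ X) ∩ (X ∩ B). Then x ∈ X ∩ B, from which x ∈ (B ∪ X) ∪ X.

(⟸) This inclusion fails. Take X = {1}, B = ∅; then 1 ∈ (B ∪ X) ∪ X but 1 ∉ (B ∪ X) ∩ (X ∩ B).

The sets are not equal: only the forward inclusion holds.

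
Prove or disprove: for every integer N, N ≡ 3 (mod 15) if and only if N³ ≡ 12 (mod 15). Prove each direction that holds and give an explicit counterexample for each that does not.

Both implications hold.

(⟹) Suppose N ≡ 3 (mod 15). Write N = 15j + 3. Then (15j + 3)³ = 3375j³ + 2025j² + 405j + 27 = 15(225j³ + 135j² + 27j + 1) + 12, so N³ ≡ 12 (mod 15).

(⟸) Conversely, suppose N³ ≡ 12 (mod 15). The only residue r in {0, …, 14} with r³ ≡ 12 (mod 15) is r = 3, so N ≡ 3 (mod 15).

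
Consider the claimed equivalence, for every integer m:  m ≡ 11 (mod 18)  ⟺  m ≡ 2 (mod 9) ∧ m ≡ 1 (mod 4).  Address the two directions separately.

(⟹) This fails: m = 11 gives 11 ≡ 11 (mod 18) but 11 ≡ 3 (mod 4), so the conjunction on the right does not hold.

(⟸) Conversely, if m ≡ 2 (mod 9) and m ≡ 1 (mod 4), then by the Chinese remainder theorem m ≡ 29 (mod 36). Since 29 ≡ 11 (mod 18) and 18 ∣ 36, we get m ≡ 11 (mod 18).

The forward direction fails; the converse holds.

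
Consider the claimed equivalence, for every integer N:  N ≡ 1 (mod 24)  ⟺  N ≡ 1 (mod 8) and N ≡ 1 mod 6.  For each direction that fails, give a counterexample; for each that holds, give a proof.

[⇒] Suppose N ≡ 1 (mod 24); write N = 24j + 1. Since 8 ∣ 24, reducing mod 8 gives N ≡ 1 (mod 8); since 6 ∣ 24, reducing mod 6 gives N ≡ 1 (mod 6).

[⇐] Conversely, if N ≡ 1 (mod 8) and N ≡ 1 (mod 6), then by the Chinese remainder theorem N ≡ 1 (mod 24). This is exactly N ≡ 1 (mod 24).

Both implications hold.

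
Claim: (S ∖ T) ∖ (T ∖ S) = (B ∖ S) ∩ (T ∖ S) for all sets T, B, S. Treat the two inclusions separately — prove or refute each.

(⟹) This inclusion fails. Take T = ∅, B = ∅, S = {1}; then 1 ∈ (S ∖ T) ∖ (T ∖ S) but 1 ∉ (B ∖ S) ∩ (T ∖ S).

(⟸) This inclusion fails. Take T = {1}, B = {1}, S = ∅; then 1 ∈ (B ∖ S) ∩ (T ∖ S) but 1 ∉ (S ∖ T) ∖ (T ∖ S).

Neither inclusion holds.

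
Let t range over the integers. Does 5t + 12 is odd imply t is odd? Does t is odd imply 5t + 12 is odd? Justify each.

(→) Suppose 5t + 12 is odd. Since 5 is odd, 5t and t have the same parity, so 5t + 12 ≡ t + 12 (mod 2). As 12 is even, 5t + 12 is odd exactly when t is odd. Thus t is odd.

(←) Conversely, suppose t is odd; write t = 2j + 1. Then 5t + 12 = 5·(2j + 1) + 12 = 2·5j + 17, which is odd.

The biconditional holds.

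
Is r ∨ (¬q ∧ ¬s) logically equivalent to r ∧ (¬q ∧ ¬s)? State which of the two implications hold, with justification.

The forward direction fails; the converse holds.

(⇒) This fails. Under r = F, q = F, s = F, the left side is true but the right side is false.

(⇐) Assume the antecedent. If r is true, r ∨ (¬q ∧ ¬s) reduces to true regardless of the other variables. If r is false, the antecedent cannot hold. Either way r ∨ (¬q ∧ ¬s) holds.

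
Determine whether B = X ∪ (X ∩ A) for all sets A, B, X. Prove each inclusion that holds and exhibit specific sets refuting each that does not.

Forward inclusion. This inclusion fails. Take A = ∅, B = {1}, X = ∅; then 1 ∈ B but 1 ∉ X ∪ (X ∩ A).

Reverse inclusion. This inclusion fails. Take A = ∅, B = ∅, X = {1}; then 1 ∈ X ∪ (X ∩ A) but 1 ∉ B.

Both inclusions fail.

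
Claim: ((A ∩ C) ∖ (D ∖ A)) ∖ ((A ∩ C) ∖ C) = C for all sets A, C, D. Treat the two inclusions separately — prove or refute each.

Only the forward inclusion holds.

(⊇) This inclusion fails. Take A = ∅, C = {1}, D = ∅; then 1 ∈ C but 1 ∉ ((A ∩ C) ∖ (D ∖ A)) ∖ ((A ∩ C) ∖ C).

(⊆) Let x ∈ ((A ∩ C) ∖ (D ∖ A)) ∖ ((A ∩ C) ∖ C). Then either x ∈ A ∩ C and x ∉ D; or x ∈ A ∩ C ∩ D. In each case x ∈ C, so ((A ∩ C) ∖ (D ∖ A)) ∖ ((A ∩ C) ∖ C) ⊆ C.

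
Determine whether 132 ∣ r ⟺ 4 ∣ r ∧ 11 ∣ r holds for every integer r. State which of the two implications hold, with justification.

(⇒) holds; (⇐) fails.

[⇒] If 132 ∣ r, write r = 132q. Since 132 = 33·4, r = 4·(33q), so 4 ∣ r; and since 132 = 12·11, r = 11·(12q), so 11 ∣ r.

[⇐] This fails: take r = 44. Both 4 ∣ 44 and 11 ∣ 44, yet 44 is not a multiple of 132 (since 44 = 0·132 + 44), so 132 ∤ 44.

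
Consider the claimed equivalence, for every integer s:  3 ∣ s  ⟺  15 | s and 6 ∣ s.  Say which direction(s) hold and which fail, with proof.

(⇒) This fails: take s = 3. Certainly 3 ∣ 3, but 15 ∤ 3.

(⇐) Suppose 15 ∣ s and 6 ∣ s. Any common multiple of 15 and 6 is a multiple of their lcm; here lcm(15, 6) = 15·6/gcd(15, 6) = 90/3 = 30, so 30 ∣ s. Since 3 ∣ 30, it follows that 3 ∣ s.

Not equivalent: only (⇐) holds.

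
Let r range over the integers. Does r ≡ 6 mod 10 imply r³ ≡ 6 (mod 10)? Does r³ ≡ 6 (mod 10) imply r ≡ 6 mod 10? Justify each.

(⟹) Suppose r ≡ 6 mod 10. Write r = 10j + 6. Then (10j + 6)³ = 1000j³ + 1800j² + 1080j + 216 = 10(100j³ + 180j² + 108j + 21) + 6, so r³ ≡ 6 (mod 10).

(⟸) For the converse, argue contrapositively. If r ≢ 6 (mod 10), then r is congruent to one of 0, 1, 2, 3, 4, 5, 7, 8, 9 modulo 10, and these give r³ ≡ 0, 1, 8, 7, 4, 5, 3, 2, 9 respectively — never 6.

Equivalent; both directions hold.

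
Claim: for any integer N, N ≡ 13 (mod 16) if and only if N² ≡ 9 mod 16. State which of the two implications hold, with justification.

(⟸) This fails: take N = 3. Then 3² = 9 ≡ 9 (mod 16), yet 3 ≡ 3 (mod 16), not 13.

(⟹) Suppose N ≡ 13 (mod 16). Write N = 16j + 13. Then (16j + 13)² = 256j² + 416j + 169 = 16(16j² + 26j + 10) + 9, so N² ≡ 9 (mod 16).

(⇒) holds; (⇐) fails.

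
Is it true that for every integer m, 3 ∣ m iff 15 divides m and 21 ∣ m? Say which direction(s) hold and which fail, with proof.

Forward direction. This fails: take m = 3. Certainly 3 ∣ 3, but 15 ∤ 3.

Converse. Suppose 15 ∣ m and 21 ∣ m. Any common multiple of 15 and 21 is a multiple of their lcm; here lcm(15, 21) = 15·21/gcd(15, 21) = 315/3 = 105, so 105 ∣ m. Since 3 ∣ 105, it follows that 3 ∣ m.

Only the reverse direction holds.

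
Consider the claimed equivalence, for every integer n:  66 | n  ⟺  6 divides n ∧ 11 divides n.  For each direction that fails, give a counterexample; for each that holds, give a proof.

Both implications hold.

(⇒) If 66 ∣ n, write n = 66q. Since 66 = 11·6, n = 6·(11q), so 6 ∣ n; and since 66 = 6·11, n = 11·(6q), so 11 ∣ n.

(⇐) Suppose 6 ∣ n and 11 ∣ n. Any common multiple of 6 and 11 is a multiple of their lcm; here gcd(6, 11) = 1, so lcm(6, 11) = 6·11 = 66, so 66 ∣ n.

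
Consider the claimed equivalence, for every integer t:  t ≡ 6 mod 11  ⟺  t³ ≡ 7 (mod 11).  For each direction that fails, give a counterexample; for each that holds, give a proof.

Both directions hold.

Forward direction. Suppose t ≡ 6 mod 11. Write t = 11j + 6. Then (11j + 6)³ = 1331j³ + 2178j² + 1188j + 216 = 11(121j³ + 198j² + 108j + 19) + 7, so t³ ≡ 7 (mod 11).

Converse. For the converse, argue contrapositively. If t ≢ 6 (mod 11), then t is congruent to one of 0, 1, 2, 3, 4, 5, 7, 8, 9, 10 modulo 11, and these give t³ ≡ 0, 1, 8, 5, 9, 4, 2, 6, 3, 10 respectively — never 7.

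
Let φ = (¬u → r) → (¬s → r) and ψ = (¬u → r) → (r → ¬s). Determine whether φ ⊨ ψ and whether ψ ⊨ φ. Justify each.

Neither direction holds.

Forward direction. This fails. Under r = T, s = T, u = F, the left side is true but the right side is false.

Converse. This fails. Under r = F, s = F, u = T, the left side is false but the right side is true.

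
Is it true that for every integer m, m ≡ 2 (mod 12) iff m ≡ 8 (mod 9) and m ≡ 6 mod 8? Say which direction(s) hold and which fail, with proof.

(⇒) This fails: m = 2 gives 2 ≡ 2 (mod 12) but 2 ≡ 2 (mod 9), so the conjunction on the right does not hold.

(⇐) Conversely, if m ≡ 8 (mod 9) and m ≡ 6 (mod 8), then by the Chinese remainder theorem m ≡ 62 (mod 72). Since 62 ≡ 2 (mod 12) and 12 ∣ 72, we get m ≡ 2 (mod 12).

Not equivalent: only (⇐) holds.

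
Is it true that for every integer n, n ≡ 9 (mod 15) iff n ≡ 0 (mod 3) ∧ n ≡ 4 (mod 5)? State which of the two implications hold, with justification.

Both implications hold.

(⟸) If n ≡ 0 (mod 3) and n ≡ 4 (mod 5), then by the Chinese remainder theorem n ≡ 9 (mod 15). This is exactly n ≡ 9 (mod 15).

(⟹) Suppose n ≡ 9 (mod 15); write n = 15j + 9. Since 3 ∣ 15, reducing mod 3 gives n ≡ 9 ≡ 0 (mod 3); since 5 ∣ 15, reducing mod 5 gives n ≡ 9 ≡ 4 (mod 5).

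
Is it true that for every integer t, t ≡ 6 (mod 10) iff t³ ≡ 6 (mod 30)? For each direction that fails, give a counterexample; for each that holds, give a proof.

Only the converse holds.

(⟸) The residues r modulo 30 with r³ ≡ 6 (mod 30) are exactly {6}, and each is ≡ 6 (mod 10).

(⟹) This fails: take t = 16. Then 16 ≡ 6 (mod 10), but 16³ = 4096 ≡ 16 (mod 30), not 6.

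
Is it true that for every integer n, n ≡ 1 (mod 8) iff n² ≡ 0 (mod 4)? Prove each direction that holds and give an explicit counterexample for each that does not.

(⟹) This fails: take n = 1. Then 1 ≡ 1 (mod 8), but 1² = 1 ≡ 1 (mod 4), not 0.

(⟸) This fails: take n = 0. Then 0² = 0 ≡ 0 (mod 4), yet 0 ≡ 0 (mod 8), not 1.

Neither direction holds.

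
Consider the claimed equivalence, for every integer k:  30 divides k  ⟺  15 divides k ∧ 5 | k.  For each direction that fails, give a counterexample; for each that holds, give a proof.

(⇒) holds; (⇐) fails.

Forward direction. If 30 ∣ k, write k = 30q. Since 30 = 2·15, k = 15·(2q), so 15 ∣ k; and since 30 = 6·5, k = 5·(6q), so 5 ∣ k.

Converse. This fails: take k = 15. Both 15 ∣ 15 and 5 ∣ 15, yet 15 is not a multiple of 30 (since 15 = 0·30 + 15), so 30 ∤ 15.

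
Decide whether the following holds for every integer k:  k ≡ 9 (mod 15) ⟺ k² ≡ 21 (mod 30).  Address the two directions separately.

(→) This fails: take k = 24. Then 24 ≡ 9 (mod 15), but 24² = 576 ≡ 6 (mod 30), not 21.

(←) This fails: take k = 21. Then 21² = 441 ≡ 21 (mod 30), yet 21 ≡ 6 (mod 15), not 9.

Both directions fail.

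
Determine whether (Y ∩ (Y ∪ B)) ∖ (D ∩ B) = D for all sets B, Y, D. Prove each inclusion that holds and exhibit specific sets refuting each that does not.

Neither inclusion holds.

(⊆) This inclusion fails. Take B = ∅, Y = {1}, D = ∅; then 1 ∈ (Y ∩ (Y ∪ B)) ∖ (D ∩ B) but 1 ∉ D.

(⊇) This inclusion fails. Take B = ∅, Y = ∅, D = {1}; then 1 ∈ D but 1 ∉ (Y ∩ (Y ∪ B)) ∖ (D ∩ B).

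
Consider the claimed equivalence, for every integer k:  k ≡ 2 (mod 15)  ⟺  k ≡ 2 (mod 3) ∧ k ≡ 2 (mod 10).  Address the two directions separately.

(→) This fails: k = 17 gives 17 ≡ 2 (mod 15) but 17 ≡ 7 (mod 10), so the conjunction on the right does not hold.

(←) Conversely, if k ≡ 2 (mod 3) and k ≡ 2 (mod 10), then by the Chinese remainder theorem k ≡ 2 (mod 30). Since 2 ≡ 2 (mod 15) and 15 ∣ 30, we get k ≡ 2 (mod 15).

Only the reverse direction holds.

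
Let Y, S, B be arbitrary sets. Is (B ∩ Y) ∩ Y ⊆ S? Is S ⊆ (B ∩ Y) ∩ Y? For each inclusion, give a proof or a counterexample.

Forward inclusion. This inclusion fails. Take Y = {1}, S = ∅, B = {1}; then 1 ∈ (B ∩ Y) ∩ Y but 1 ∉ S.

Reverse inclusion. This inclusion fails. Take Y = ∅, S = {1}, B = ∅; then 1 ∈ S but 1 ∉ (B ∩ Y) ∩ Y.

(⊆) fails and (⊇) fails.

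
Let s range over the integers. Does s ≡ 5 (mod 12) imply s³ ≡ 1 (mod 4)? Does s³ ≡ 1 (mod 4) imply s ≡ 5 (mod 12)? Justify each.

[⇒] Suppose s ≡ 5 (mod 12). Then s³ ≡ 5³ = 125 (mod 12), and since 4 ∣ 12, also s³ ≡ 1 (mod 4).

[⇐] This fails: take s = 1. Then 1³ = 1 ≡ 1 (mod 4), yet 1 ≡ 1 (mod 12), not 5.

Only the forward direction holds.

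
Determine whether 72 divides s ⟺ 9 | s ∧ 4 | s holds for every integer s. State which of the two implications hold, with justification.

(⇒) holds; (⇐) fails.

(⟸) This fails: take s = 36. Both 9 ∣ 36 and 4 ∣ 36, yet 36 is not a multiple of 72 (since 36 = 0·72 + 36), so 72 ∤ 36.

(⟹) If 72 ∣ s, write s = 72q. Since 72 = 8·9, s = 9·(8q), so 9 ∣ s; and since 72 = 18·4, s = 4·(18q), so 4 ∣ s.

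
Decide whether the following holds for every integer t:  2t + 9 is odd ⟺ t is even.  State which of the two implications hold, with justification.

(⇒) fails; (⇐) holds.

(⇒) This fails: take t = 3. Then 2t + 9 = 15, which is odd, yet t = 3 is odd, not even.

(⇐) Suppose t is even. Since 2 is even, 2t is even for every t, so 2t + 9 has the same parity as 9, which is odd. Hence 2t + 9 is odd.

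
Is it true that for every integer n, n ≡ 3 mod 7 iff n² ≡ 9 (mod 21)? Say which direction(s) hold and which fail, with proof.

(⇒) fails and (⇐) fails.

Forward direction. This fails: take n = 10. Then 10 ≡ 3 (mod 7), but 10² = 100 ≡ 16 (mod 21), not 9.

Converse. This fails: take n = 18. Then 18² = 324 ≡ 9 (mod 21), yet 18 ≡ 4 (mod 7), not 3.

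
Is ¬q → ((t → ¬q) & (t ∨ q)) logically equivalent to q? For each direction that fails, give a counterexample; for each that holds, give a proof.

Only the converse holds.

Forward direction. This fails. Under q = F, t = T, the left side is true but the right side is false.

Converse. Assume the antecedent. If q is true, ¬q → ((t → ¬q) & (t ∨ q)) reduces to true regardless of the other variables. If q is false, the antecedent cannot hold. Either way ¬q → ((t → ¬q) & (t ∨ q)) holds.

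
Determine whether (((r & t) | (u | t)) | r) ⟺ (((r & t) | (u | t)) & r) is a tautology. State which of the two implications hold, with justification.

(⟹) This fails. Under u = T, t = F, r = F, the left side is true but the right side is false.

(⟸) Assume the antecedent. If u is true, ((r & t) | (u | t)) | r reduces to true regardless of the other variables. If u is false, the antecedent forces (u = F, t = T, r = T), and ((r & t) | (u | t)) | r holds there. Either way ((r & t) | (u | t)) | r holds.

The forward direction fails; the converse holds.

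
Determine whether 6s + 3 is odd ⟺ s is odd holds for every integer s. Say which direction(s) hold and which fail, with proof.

(→) This fails: take s = 4. Then 6s + 3 = 27, which is odd, yet s = 4 is even, not odd.

(←) Suppose s is odd. Since 6 is even, 6s is even for every s, so 6s + 3 has the same parity as 3, which is odd. Hence 6s + 3 is odd.

Only the reverse direction holds.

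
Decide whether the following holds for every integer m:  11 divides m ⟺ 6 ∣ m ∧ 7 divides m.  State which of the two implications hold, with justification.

Forward direction. This fails: take m = 11. Certainly 11 ∣ 11, but 6 ∤ 11.

Converse. This fails: take m = 42. Both 6 ∣ 42 and 7 ∣ 42, yet 42 is not a multiple of 11 (since 42 = 3·11 + 9), so 11 ∤ 42.

Neither implication holds.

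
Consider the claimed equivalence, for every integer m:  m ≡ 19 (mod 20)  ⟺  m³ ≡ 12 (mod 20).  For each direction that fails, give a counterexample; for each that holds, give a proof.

(→) This fails: take m = 19. Then 19 ≡ 19 (mod 20), but 19³ = 6859 ≡ 19 (mod 20), not 12.

(←) This fails: take m = 8. Then 8³ = 512 ≡ 12 (mod 20), yet 8 ≡ 8 (mod 20), not 19.

Both directions fail.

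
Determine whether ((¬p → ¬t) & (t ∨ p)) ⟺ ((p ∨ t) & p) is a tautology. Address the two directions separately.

Both directions hold.

Forward direction. Assume the antecedent. If p is true, (p ∨ t) & p reduces to true regardless of the other variables. If p is false, the antecedent cannot hold. Either way (p ∨ t) & p holds.

Converse. Assume the antecedent. If p is true, (¬p → ¬t) & (t ∨ p) reduces to true regardless of the other variables. If p is false, the antecedent cannot hold. Either way (¬p → ¬t) & (t ∨ p) holds.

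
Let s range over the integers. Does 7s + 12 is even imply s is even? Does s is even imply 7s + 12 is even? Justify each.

[⇐] Suppose s is even; write s = 2j. Then 7s + 12 = 7·(2j) + 12 = 2·7j + 12, which is even.

[⇒] Suppose 7s + 12 is even. Since 7 is odd, 7s and s have the same parity, so 7s + 12 ≡ s + 12 (mod 2). As 12 is even, 7s + 12 is even exactly when s is even. Thus s is even.

Equivalent; both directions hold.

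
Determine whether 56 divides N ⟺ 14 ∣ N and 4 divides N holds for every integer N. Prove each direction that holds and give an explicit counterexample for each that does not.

[⇐] This fails: take N = 28. Both 14 ∣ 28 and 4 ∣ 28, yet 28 is not a multiple of 56 (since 28 = 0·56 + 28), so 56 ∤ 28.

[⇒] If 56 ∣ N, write N = 56q. Since 56 = 4·14, N = 14·(4q), so 14 ∣ N; and since 56 = 14·4, N = 4·(14q), so 4 ∣ N.

(⇒) holds; (⇐) fails.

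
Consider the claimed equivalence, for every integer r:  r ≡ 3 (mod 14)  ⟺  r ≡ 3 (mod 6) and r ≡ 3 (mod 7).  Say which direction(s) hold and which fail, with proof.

(⇒) This fails: r = 17 gives 17 ≡ 3 (mod 14) but 17 ≡ 5 (mod 6), so the conjunction on the right does not hold.

(⇐) Conversely, if r ≡ 3 (mod 6) and r ≡ 3 (mod 7), then by the Chinese remainder theorem r ≡ 3 (mod 42). Since 3 ≡ 3 (mod 14) and 14 ∣ 42, we get r ≡ 3 (mod 14).

The forward direction fails; the converse holds.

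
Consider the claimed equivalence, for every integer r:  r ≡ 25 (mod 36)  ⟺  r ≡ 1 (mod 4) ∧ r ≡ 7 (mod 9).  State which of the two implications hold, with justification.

(⟹) Suppose r ≡ 25 (mod 36); write r = 36j + 25. Since 4 ∣ 36, reducing mod 4 gives r ≡ 25 ≡ 1 (mod 4); since 9 ∣ 36, reducing mod 9 gives r ≡ 25 ≡ 7 (mod 9).

(⟸) Conversely, if r ≡ 1 (mod 4) and r ≡ 7 (mod 9), then by the Chinese remainder theorem r ≡ 25 (mod 36). This is exactly r ≡ 25 (mod 36).

Both directions hold.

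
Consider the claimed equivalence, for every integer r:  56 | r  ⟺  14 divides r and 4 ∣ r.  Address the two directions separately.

Only the forward direction holds.

Forward direction. If 56 ∣ r, write r = 56q. Since 56 = 4·14, r = 14·(4q), so 14 ∣ r; and since 56 = 14·4, r = 4·(14q), so 4 ∣ r.

Converse. This fails: take r = 28. Both 14 ∣ 28 and 4 ∣ 28, yet 28 is not a multiple of 56 (since 28 = 0·56 + 28), so 56 ∤ 28.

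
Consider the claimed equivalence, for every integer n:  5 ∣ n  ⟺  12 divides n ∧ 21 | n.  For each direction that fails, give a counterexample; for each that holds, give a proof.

(⇒) This fails: take n = 5. Certainly 5 ∣ 5, but 12 ∤ 5.

(⇐) This fails: take n = 84. Both 12 ∣ 84 and 21 ∣ 84, yet 84 is not a multiple of 5 (since 84 = 16·5 + 4), so 5 ∤ 84.

(⇒) fails and (⇐) fails.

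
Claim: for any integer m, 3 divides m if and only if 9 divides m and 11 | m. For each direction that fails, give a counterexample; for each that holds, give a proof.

(⟹) This fails: take m = 3. Certainly 3 ∣ 3, but 9 ∤ 3.

(⟸) Suppose 9 ∣ m and 11 ∣ m. Any common multiple of 9 and 11 is a multiple of their lcm; here gcd(9, 11) = 1, so lcm(9, 11) = 9·11 = 99, so 99 ∣ m. Since 3 ∣ 99, it follows that 3 ∣ m.

(⇒) fails; (⇐) holds.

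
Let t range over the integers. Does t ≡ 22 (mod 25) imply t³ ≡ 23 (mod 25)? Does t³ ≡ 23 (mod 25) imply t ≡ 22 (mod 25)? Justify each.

Both directions hold; the statement is true.

(⇒) Suppose t ≡ 22 (mod 25). Write t = 25j + 22. Then (25j + 22)³ = 15625j³ + 41250j² + 36300j + 10648 = 25(625j³ + 1650j² + 1452j + 425) + 23, so t³ ≡ 23 (mod 25).

(⇐) Conversely, suppose t³ ≡ 23 (mod 25). The only residue r in {0, …, 24} with r³ ≡ 23 (mod 25) is r = 22, so t ≡ 22 (mod 25).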